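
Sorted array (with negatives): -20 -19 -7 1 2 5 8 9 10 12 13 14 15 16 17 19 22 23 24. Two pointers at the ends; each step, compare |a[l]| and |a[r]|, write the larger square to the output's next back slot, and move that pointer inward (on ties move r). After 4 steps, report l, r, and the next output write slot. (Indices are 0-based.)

[0,18] |-20|<=|24| out[18]=576 → r--
[0,17] |-20|<=|23| out[17]=529 → r--
[0,16] |-20|<=|22| out[16]=484 → r--
[0,15] |-20|>|19| out[15]=400 → l++

l=1, r=15, next write slot=14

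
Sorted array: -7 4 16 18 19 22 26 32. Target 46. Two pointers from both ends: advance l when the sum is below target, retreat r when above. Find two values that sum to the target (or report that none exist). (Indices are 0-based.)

[0,7] -7+32=25 <46 → l++
[1,7] 4+32=36 <46 → l++
[2,7] 16+32=48 >46 → r--
[2,6] 16+26=42 <46 → l++
[3,6] 18+26=44 <46 → l++
[4,6] 19+26=45 <46 → l++
[5,6] 22+26=48 >46 → r--

no pair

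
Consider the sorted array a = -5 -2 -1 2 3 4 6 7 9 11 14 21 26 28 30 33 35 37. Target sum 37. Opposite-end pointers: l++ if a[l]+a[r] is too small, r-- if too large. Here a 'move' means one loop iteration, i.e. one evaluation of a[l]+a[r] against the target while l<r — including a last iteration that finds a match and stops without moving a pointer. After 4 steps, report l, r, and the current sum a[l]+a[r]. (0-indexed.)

l=3, r=16, sum=37

l=0 r=17: -5+37=32 <37, l++
l=1 r=17: -2+37=35 <37, l++
l=2 r=17: -1+37=36 <37, l++
l=3 r=17: 2+37=39 >37, r--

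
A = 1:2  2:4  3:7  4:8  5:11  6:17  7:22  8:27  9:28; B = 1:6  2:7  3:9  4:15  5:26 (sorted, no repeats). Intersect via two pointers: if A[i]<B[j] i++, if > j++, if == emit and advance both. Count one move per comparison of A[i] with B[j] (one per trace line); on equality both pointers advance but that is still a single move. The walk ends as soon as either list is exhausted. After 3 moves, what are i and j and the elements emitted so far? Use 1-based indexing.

i=3, j=2, emitted=[]

i=1 j=1: 2<6, i++
i=2 j=1: 4<6, i++
i=3 j=1: 7>6, j++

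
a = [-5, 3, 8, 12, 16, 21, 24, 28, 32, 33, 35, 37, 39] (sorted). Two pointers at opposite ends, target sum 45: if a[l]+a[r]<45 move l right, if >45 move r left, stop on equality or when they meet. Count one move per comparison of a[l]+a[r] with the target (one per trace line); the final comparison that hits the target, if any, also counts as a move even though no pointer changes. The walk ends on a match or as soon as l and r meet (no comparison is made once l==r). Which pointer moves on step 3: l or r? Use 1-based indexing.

l=1 r=13: -5+39=34 <45, l++
l=2 r=13: 3+39=42 <45, l++
l=3 r=13: 8+39=47 >45, r--

r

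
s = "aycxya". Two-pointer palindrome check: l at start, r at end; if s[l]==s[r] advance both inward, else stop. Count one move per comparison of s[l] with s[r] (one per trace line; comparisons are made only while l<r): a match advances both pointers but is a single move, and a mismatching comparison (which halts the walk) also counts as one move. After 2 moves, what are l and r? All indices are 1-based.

l=3, r=4

[1,6] 'a'=='a' → l++,r--
[2,5] 'y'=='y' → l++,r--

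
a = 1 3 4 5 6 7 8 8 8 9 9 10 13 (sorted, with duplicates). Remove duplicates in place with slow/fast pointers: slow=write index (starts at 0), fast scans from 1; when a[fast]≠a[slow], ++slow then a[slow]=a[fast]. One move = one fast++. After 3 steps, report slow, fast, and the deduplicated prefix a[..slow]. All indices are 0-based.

slow=3, fast=4, prefix=[1, 3, 4, 5]

slow=0 fast=1: a[fast]=3≠a[slow]=1 write a[1]=3, slow++,fast++
slow=1 fast=2: a[fast]=4≠a[slow]=3 write a[2]=4, slow++,fast++
slow=2 fast=3: a[fast]=5≠a[slow]=4 write a[3]=5, slow++,fast++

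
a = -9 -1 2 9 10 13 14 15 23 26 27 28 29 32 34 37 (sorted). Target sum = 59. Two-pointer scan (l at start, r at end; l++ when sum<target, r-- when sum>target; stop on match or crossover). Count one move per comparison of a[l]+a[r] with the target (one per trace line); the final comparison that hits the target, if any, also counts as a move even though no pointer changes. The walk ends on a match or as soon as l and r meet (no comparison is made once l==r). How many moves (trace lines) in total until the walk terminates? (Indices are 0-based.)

[0,15] -9+37=28 <59 → l++
[1,15] -1+37=36 <59 → l++
[2,15] 2+37=39 <59 → l++
[3,15] 9+37=46 <59 → l++
[4,15] 10+37=47 <59 → l++
[5,15] 13+37=50 <59 → l++
[6,15] 14+37=51 <59 → l++
[7,15] 15+37=52 <59 → l++
[8,15] 23+37=60 >59 → r--
[8,14] 23+34=57 <59 → l++
[9,14] 26+34=60 >59 → r--
[9,13] 26+32=58 <59 → l++
[10,13] 27+32=59 → found

13 moves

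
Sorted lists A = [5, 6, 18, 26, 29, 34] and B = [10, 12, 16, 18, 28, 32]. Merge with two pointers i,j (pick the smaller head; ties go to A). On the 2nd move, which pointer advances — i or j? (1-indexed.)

[i=1,j=1] A[i]=5<=B[j]=10 take 5 → i++
[i=2,j=1] A[i]=6<=B[j]=10 take 6 → i++

i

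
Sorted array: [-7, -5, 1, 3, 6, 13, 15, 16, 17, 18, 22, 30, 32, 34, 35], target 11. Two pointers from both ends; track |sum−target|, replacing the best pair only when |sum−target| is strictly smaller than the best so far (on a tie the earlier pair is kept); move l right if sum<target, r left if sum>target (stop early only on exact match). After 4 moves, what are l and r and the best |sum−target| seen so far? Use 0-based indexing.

[0,14] -7+35=28 d=17 * → r--
[0,13] -7+34=27 d=16 * → r--
[0,12] -7+32=25 d=14 * → r--
[0,11] -7+30=23 d=12 * → r--

l=0, r=10, best |Δ|=12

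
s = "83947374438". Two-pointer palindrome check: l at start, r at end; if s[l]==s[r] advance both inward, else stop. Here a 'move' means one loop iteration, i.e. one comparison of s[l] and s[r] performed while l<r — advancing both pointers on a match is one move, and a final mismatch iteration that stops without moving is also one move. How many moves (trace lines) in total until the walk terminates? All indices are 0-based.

3 moves

l=0 r=10: '8'=='8', l++,r--
l=1 r=9: '3'=='3', l++,r--
l=2 r=8: '9'!='4', stop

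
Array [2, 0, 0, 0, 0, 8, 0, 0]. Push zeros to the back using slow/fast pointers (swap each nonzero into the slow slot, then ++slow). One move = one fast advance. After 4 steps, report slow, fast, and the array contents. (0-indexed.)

slow=1, fast=4, a=[2, 0, 0, 0, 0, 8, 0, 0]

slow=0 fast=0: a[fast]=2≠0 swap→a[0]=2, slow++,fast++
slow=1 fast=1: a[fast]=0, fast++
slow=1 fast=2: a[fast]=0, fast++
slow=1 fast=3: a[fast]=0, fast++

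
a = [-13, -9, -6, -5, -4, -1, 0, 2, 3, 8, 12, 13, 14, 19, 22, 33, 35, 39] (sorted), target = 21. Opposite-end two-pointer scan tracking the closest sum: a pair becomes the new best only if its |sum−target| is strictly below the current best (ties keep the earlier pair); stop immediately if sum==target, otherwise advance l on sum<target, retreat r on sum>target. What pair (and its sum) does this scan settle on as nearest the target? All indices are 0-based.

pair (-1, 22) with sum 21 (|Δ|=0)

[0,17] -13+39=26 d=5 * → r--
[0,16] -13+35=22 d=1 * → r--
[0,15] -13+33=20 d=1 → l++
[1,15] -9+33=24 d=3 → r--
[1,14] -9+22=13 d=8 → l++
[2,14] -6+22=16 d=5 → l++
[3,14] -5+22=17 d=4 → l++
[4,14] -4+22=18 d=3 → l++
[5,14] -1+22=21 d=0 * → stop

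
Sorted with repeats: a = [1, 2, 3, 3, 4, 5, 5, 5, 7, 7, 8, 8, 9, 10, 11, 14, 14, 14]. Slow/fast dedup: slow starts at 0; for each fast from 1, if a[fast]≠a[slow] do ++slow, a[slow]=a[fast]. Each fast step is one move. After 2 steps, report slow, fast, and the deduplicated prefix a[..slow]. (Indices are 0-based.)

slow=2, fast=3, prefix=[1, 2, 3]

(s=0,f=1) a[fast]=2≠a[slow]=1 write a[1]=2 → slow++,fast++
(s=1,f=2) a[fast]=3≠a[slow]=2 write a[2]=3 → slow++,fast++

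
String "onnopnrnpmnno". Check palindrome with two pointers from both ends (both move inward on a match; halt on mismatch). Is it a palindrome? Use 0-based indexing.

l=0 r=12: 'o'=='o', l++,r--
l=1 r=11: 'n'=='n', l++,r--
l=2 r=10: 'n'=='n', l++,r--
l=3 r=9: 'o'!='m', stop

not a palindrome (mismatch at 3,9)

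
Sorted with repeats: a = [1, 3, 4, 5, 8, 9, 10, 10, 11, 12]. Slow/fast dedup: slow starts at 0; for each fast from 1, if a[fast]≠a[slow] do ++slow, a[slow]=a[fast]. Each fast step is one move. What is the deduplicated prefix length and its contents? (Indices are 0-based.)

length 9; prefix = [1, 3, 4, 5, 8, 9, 10, 11, 12]

(s=0,f=1) a[fast]=3≠a[slow]=1 write a[1]=3 → slow++,fast++
(s=1,f=2) a[fast]=4≠a[slow]=3 write a[2]=4 → slow++,fast++
(s=2,f=3) a[fast]=5≠a[slow]=4 write a[3]=5 → slow++,fast++
(s=3,f=4) a[fast]=8≠a[slow]=5 write a[4]=8 → slow++,fast++
(s=4,f=5) a[fast]=9≠a[slow]=8 write a[5]=9 → slow++,fast++
(s=5,f=6) a[fast]=10≠a[slow]=9 write a[6]=10 → slow++,fast++
(s=6,f=7) a[fast]=10=a[slow] dup → fast++
(s=6,f=8) a[fast]=11≠a[slow]=10 write a[7]=11 → slow++,fast++
(s=7,f=9) a[fast]=12≠a[slow]=11 write a[8]=12 → slow++,fast++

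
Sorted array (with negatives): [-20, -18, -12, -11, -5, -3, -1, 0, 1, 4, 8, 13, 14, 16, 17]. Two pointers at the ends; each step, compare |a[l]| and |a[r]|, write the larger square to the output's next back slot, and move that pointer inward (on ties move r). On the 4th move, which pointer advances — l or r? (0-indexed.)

r

l=0 r=14: |-20|>|17| out[14]=400, l++
l=1 r=14: |-18|>|17| out[13]=324, l++
l=2 r=14: |-12|<=|17| out[12]=289, r--
l=2 r=13: |-12|<=|16| out[11]=256, r--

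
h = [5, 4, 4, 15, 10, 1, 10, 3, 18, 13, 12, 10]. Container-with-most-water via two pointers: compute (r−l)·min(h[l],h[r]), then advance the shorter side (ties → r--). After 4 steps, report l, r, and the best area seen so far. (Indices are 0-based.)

l=3, r=10, best area=80

[0,11] min(5,10)*11=55 best=55 * → l++
[1,11] min(4,10)*10=40 best=55 → l++
[2,11] min(4,10)*9=36 best=55 → l++
[3,11] min(15,10)*8=80 best=80 * → r--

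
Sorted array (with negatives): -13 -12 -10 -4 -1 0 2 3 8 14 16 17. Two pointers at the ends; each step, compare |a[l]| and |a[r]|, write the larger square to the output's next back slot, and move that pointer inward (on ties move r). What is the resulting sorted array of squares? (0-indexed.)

l=0 r=11: |-13|<=|17| out[11]=289, r--
l=0 r=10: |-13|<=|16| out[10]=256, r--
l=0 r=9: |-13|<=|14| out[9]=196, r--
l=0 r=8: |-13|>|8| out[8]=169, l++
l=1 r=8: |-12|>|8| out[7]=144, l++
l=2 r=8: |-10|>|8| out[6]=100, l++
l=3 r=8: |-4|<=|8| out[5]=64, r--
l=3 r=7: |-4|>|3| out[4]=16, l++
l=4 r=7: |-1|<=|3| out[3]=9, r--
l=4 r=6: |-1|<=|2| out[2]=4, r--
l=4 r=5: |-1|>|0| out[1]=1, l++
l=5 r=5: |0|<=|0| out[0]=0, r--

[0, 1, 4, 9, 16, 64, 100, 144, 169, 196, 256, 289]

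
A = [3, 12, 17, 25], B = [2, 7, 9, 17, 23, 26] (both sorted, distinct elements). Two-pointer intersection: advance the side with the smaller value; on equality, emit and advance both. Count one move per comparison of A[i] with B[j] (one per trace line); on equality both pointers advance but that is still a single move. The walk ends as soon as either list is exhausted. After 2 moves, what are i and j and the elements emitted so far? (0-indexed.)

[i=0,j=0] 3>2 → j++
[i=0,j=1] 3<7 → i++

i=1, j=1, emitted=[]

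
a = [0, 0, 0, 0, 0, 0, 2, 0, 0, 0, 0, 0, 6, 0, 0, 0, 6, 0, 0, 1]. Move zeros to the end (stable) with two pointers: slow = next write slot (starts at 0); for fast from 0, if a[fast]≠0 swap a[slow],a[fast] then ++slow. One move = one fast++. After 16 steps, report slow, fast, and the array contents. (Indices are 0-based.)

slow=0 fast=0: a[fast]=0, fast++
slow=0 fast=1: a[fast]=0, fast++
slow=0 fast=2: a[fast]=0, fast++
slow=0 fast=3: a[fast]=0, fast++
slow=0 fast=4: a[fast]=0, fast++
slow=0 fast=5: a[fast]=0, fast++
slow=0 fast=6: a[fast]=2≠0 swap→a[0]=2, slow++,fast++
slow=1 fast=7: a[fast]=0, fast++
slow=1 fast=8: a[fast]=0, fast++
slow=1 fast=9: a[fast]=0, fast++
slow=1 fast=10: a[fast]=0, fast++
slow=1 fast=11: a[fast]=0, fast++
slow=1 fast=12: a[fast]=6≠0 swap→a[1]=6, slow++,fast++
slow=2 fast=13: a[fast]=0, fast++
slow=2 fast=14: a[fast]=0, fast++
slow=2 fast=15: a[fast]=0, fast++

slow=2, fast=16, a=[2, 6, 0, 0, 0, 0, 0, 0, 0, 0, 0, 0, 0, 0, 0, 0, 6, 0, 0, 1]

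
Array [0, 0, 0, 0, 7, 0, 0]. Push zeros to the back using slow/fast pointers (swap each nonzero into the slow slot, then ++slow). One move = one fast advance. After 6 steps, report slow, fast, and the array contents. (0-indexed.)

slow=0 fast=0: a[fast]=0, fast++
slow=0 fast=1: a[fast]=0, fast++
slow=0 fast=2: a[fast]=0, fast++
slow=0 fast=3: a[fast]=0, fast++
slow=0 fast=4: a[fast]=7≠0 swap→a[0]=7, slow++,fast++
slow=1 fast=5: a[fast]=0, fast++

slow=1, fast=6, a=[7, 0, 0, 0, 0, 0, 0]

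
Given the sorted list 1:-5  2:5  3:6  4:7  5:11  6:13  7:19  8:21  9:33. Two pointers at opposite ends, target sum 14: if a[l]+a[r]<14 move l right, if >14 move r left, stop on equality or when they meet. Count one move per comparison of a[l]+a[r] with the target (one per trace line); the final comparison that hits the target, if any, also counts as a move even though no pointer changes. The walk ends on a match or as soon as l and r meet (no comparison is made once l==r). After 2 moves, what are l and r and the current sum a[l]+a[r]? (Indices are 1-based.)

[1,9] -5+33=28 >14 → r--
[1,8] -5+21=16 >14 → r--

l=1, r=7, sum=14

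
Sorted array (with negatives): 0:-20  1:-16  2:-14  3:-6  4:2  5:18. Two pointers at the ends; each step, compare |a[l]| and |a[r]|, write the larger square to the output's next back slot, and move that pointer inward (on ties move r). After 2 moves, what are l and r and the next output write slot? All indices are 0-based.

l=0 r=5: |-20|>|18| out[5]=400, l++
l=1 r=5: |-16|<=|18| out[4]=324, r--

l=1, r=4, next write slot=3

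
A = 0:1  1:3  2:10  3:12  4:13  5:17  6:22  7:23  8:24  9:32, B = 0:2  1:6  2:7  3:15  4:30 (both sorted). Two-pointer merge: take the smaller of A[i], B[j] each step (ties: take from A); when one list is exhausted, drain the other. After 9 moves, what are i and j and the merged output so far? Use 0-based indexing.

i=5, j=4, merged so far=[1, 2, 3, 6, 7, 10, 12, 13, 15]

[i=0,j=0] A[i]=1<=B[j]=2 take 1 → i++
[i=1,j=0] A[i]=3>B[j]=2 take 2 → j++
[i=1,j=1] A[i]=3<=B[j]=6 take 3 → i++
[i=2,j=1] A[i]=10>B[j]=6 take 6 → j++
[i=2,j=2] A[i]=10>B[j]=7 take 7 → j++
[i=2,j=3] A[i]=10<=B[j]=15 take 10 → i++
[i=3,j=3] A[i]=12<=B[j]=15 take 12 → i++
[i=4,j=3] A[i]=13<=B[j]=15 take 13 → i++
[i=5,j=3] A[i]=17>B[j]=15 take 15 → j++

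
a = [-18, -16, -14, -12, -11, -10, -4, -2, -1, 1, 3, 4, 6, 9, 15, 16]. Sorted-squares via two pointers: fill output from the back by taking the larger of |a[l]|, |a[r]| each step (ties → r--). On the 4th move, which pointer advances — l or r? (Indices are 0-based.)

[0,15] |-18|>|16| out[15]=324 → l++
[1,15] |-16|<=|16| out[14]=256 → r--
[1,14] |-16|>|15| out[13]=256 → l++
[2,14] |-14|<=|15| out[12]=225 → r--

r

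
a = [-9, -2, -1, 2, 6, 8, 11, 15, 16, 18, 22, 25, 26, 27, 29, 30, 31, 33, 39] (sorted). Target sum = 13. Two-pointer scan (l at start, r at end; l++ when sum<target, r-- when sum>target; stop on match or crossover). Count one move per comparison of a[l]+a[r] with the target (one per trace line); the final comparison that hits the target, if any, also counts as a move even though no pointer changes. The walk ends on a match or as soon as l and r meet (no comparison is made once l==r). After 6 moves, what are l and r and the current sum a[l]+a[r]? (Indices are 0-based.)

l=0, r=12, sum=17

[0,18] -9+39=30 >13 → r--
[0,17] -9+33=24 >13 → r--
[0,16] -9+31=22 >13 → r--
[0,15] -9+30=21 >13 → r--
[0,14] -9+29=20 >13 → r--
[0,13] -9+27=18 >13 → r--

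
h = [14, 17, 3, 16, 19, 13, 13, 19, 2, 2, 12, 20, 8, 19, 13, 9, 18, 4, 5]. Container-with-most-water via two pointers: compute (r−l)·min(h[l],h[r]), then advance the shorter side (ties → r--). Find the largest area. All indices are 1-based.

max area = 255

[1,19] min(14,5)*18=90 best=90 * → r--
[1,18] min(14,4)*17=68 best=90 → r--
[1,17] min(14,18)*16=224 best=224 * → l++
[2,17] min(17,18)*15=255 best=255 * → l++
[3,17] min(3,18)*14=42 best=255 → l++
[4,17] min(16,18)*13=208 best=255 → l++
[5,17] min(19,18)*12=216 best=255 → r--
[5,16] min(19,9)*11=99 best=255 → r--
[5,15] min(19,13)*10=130 best=255 → r--
[5,14] min(19,19)*9=171 best=255 → r--
[5,13] min(19,8)*8=64 best=255 → r--
[5,12] min(19,20)*7=133 best=255 → l++
[6,12] min(13,20)*6=78 best=255 → l++
[7,12] min(13,20)*5=65 best=255 → l++
[8,12] min(19,20)*4=76 best=255 → l++
[9,12] min(2,20)*3=6 best=255 → l++
[10,12] min(2,20)*2=4 best=255 → l++
[11,12] min(12,20)*1=12 best=255 → l++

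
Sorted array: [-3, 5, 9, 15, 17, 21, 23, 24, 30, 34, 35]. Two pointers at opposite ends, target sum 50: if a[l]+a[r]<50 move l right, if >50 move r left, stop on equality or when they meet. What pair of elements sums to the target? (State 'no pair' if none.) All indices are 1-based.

(15, 35)

[1,11] -3+35=32 <50 → l++
[2,11] 5+35=40 <50 → l++
[3,11] 9+35=44 <50 → l++
[4,11] 15+35=50 → found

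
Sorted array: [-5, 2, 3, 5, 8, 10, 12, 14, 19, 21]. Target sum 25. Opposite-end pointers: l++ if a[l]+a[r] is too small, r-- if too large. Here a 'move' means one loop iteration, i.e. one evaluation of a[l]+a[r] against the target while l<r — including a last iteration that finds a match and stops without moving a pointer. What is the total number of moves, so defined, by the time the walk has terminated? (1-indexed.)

l=1 r=10: -5+21=16 <25, l++
l=2 r=10: 2+21=23 <25, l++
l=3 r=10: 3+21=24 <25, l++
l=4 r=10: 5+21=26 >25, r--
l=4 r=9: 5+19=24 <25, l++
l=5 r=9: 8+19=27 >25, r--
l=5 r=8: 8+14=22 <25, l++
l=6 r=8: 10+14=24 <25, l++
l=7 r=8: 12+14=26 >25, r--

9 moves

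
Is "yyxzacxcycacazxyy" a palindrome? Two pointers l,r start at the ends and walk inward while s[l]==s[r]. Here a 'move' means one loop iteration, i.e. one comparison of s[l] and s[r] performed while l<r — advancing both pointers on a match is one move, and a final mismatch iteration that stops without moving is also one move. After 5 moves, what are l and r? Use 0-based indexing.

l=5, r=11

[0,16] 'y'=='y' → l++,r--
[1,15] 'y'=='y' → l++,r--
[2,14] 'x'=='x' → l++,r--
[3,13] 'z'=='z' → l++,r--
[4,12] 'a'=='a' → l++,r--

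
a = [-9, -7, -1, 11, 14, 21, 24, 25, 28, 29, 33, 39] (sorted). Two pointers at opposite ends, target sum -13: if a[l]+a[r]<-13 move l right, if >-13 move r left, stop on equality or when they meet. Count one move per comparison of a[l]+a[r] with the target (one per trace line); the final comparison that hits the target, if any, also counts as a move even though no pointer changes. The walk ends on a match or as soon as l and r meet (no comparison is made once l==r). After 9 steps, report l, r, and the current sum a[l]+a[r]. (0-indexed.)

l=0, r=2, sum=-10

[0,11] -9+39=30 >-13 → r--
[0,10] -9+33=24 >-13 → r--
[0,9] -9+29=20 >-13 → r--
[0,8] -9+28=19 >-13 → r--
[0,7] -9+25=16 >-13 → r--
[0,6] -9+24=15 >-13 → r--
[0,5] -9+21=12 >-13 → r--
[0,4] -9+14=5 >-13 → r--
[0,3] -9+11=2 >-13 → r--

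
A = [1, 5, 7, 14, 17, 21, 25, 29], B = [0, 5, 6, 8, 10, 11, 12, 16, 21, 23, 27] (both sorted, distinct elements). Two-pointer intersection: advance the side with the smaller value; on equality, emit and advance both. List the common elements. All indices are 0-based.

intersection = [5, 21]

[i=0,j=0] 1>0 → j++
[i=0,j=1] 1<5 → i++
[i=1,j=1] 5==5 emit → i++,j++
[i=2,j=2] 7>6 → j++
[i=2,j=3] 7<8 → i++
[i=3,j=3] 14>8 → j++
[i=3,j=4] 14>10 → j++
[i=3,j=5] 14>11 → j++
[i=3,j=6] 14>12 → j++
[i=3,j=7] 14<16 → i++
[i=4,j=7] 17>16 → j++
[i=4,j=8] 17<21 → i++
[i=5,j=8] 21==21 emit → i++,j++
[i=6,j=9] 25>23 → j++
[i=6,j=10] 25<27 → i++
[i=7,j=10] 29>27 → j++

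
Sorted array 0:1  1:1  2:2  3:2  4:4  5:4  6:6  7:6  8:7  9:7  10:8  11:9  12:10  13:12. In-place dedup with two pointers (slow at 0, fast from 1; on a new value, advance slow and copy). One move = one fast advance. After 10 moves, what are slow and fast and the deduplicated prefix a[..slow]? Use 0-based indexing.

slow=5, fast=11, prefix=[1, 2, 4, 6, 7, 8]

slow=0 fast=1: a[fast]=1=a[slow] dup, fast++
slow=0 fast=2: a[fast]=2≠a[slow]=1 write a[1]=2, slow++,fast++
slow=1 fast=3: a[fast]=2=a[slow] dup, fast++
slow=1 fast=4: a[fast]=4≠a[slow]=2 write a[2]=4, slow++,fast++
slow=2 fast=5: a[fast]=4=a[slow] dup, fast++
slow=2 fast=6: a[fast]=6≠a[slow]=4 write a[3]=6, slow++,fast++
slow=3 fast=7: a[fast]=6=a[slow] dup, fast++
slow=3 fast=8: a[fast]=7≠a[slow]=6 write a[4]=7, slow++,fast++
slow=4 fast=9: a[fast]=7=a[slow] dup, fast++
slow=4 fast=10: a[fast]=8≠a[slow]=7 write a[5]=8, slow++,fast++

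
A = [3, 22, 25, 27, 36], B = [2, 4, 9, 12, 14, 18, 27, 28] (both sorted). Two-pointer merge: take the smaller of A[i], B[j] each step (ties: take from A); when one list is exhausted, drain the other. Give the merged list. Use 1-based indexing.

[2, 3, 4, 9, 12, 14, 18, 22, 25, 27, 27, 28, 36]

[i=1,j=1] A[i]=3>B[j]=2 take 2 → j++
[i=1,j=2] A[i]=3<=B[j]=4 take 3 → i++
[i=2,j=2] A[i]=22>B[j]=4 take 4 → j++
[i=2,j=3] A[i]=22>B[j]=9 take 9 → j++
[i=2,j=4] A[i]=22>B[j]=12 take 12 → j++
[i=2,j=5] A[i]=22>B[j]=14 take 14 → j++
[i=2,j=6] A[i]=22>B[j]=18 take 18 → j++
[i=2,j=7] A[i]=22<=B[j]=27 take 22 → i++
[i=3,j=7] A[i]=25<=B[j]=27 take 25 → i++
[i=4,j=7] A[i]=27<=B[j]=27 take 27 → i++
[i=5,j=7] A[i]=36>B[j]=27 take 27 → j++
[i=5,j=8] A[i]=36>B[j]=28 take 28 → j++
[i=5,j=9] B done, take A[i]=36 → i++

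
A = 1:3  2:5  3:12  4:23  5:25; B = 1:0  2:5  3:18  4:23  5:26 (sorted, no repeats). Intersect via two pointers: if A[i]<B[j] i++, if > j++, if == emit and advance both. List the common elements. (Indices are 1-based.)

intersection = [5, 23]

[i=1,j=1] 3>0 → j++
[i=1,j=2] 3<5 → i++
[i=2,j=2] 5==5 emit → i++,j++
[i=3,j=3] 12<18 → i++
[i=4,j=3] 23>18 → j++
[i=4,j=4] 23==23 emit → i++,j++
[i=5,j=5] 25<26 → i++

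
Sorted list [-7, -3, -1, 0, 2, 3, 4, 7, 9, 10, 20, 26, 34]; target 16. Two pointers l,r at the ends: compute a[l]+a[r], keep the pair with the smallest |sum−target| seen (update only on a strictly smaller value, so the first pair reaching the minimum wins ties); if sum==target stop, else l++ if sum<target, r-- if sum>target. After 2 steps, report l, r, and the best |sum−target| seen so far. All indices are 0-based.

l=0, r=10, best |Δ|=3

[0,12] -7+34=27 d=11 * → r--
[0,11] -7+26=19 d=3 * → r--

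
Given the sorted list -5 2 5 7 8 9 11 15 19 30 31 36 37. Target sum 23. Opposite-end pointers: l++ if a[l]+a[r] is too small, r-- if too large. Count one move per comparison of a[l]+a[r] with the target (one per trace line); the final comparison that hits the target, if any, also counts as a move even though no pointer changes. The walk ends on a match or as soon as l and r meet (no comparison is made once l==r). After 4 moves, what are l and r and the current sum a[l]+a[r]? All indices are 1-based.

[1,13] -5+37=32 >23 → r--
[1,12] -5+36=31 >23 → r--
[1,11] -5+31=26 >23 → r--
[1,10] -5+30=25 >23 → r--

l=1, r=9, sum=14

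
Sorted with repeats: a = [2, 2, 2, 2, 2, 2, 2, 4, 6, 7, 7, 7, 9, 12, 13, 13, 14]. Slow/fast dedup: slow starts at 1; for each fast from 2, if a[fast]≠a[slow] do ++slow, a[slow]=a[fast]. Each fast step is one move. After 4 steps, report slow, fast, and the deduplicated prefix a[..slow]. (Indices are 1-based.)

slow=1, fast=6, prefix=[2]

slow=1 fast=2: a[fast]=2=a[slow] dup, fast++
slow=1 fast=3: a[fast]=2=a[slow] dup, fast++
slow=1 fast=4: a[fast]=2=a[slow] dup, fast++
slow=1 fast=5: a[fast]=2=a[slow] dup, fast++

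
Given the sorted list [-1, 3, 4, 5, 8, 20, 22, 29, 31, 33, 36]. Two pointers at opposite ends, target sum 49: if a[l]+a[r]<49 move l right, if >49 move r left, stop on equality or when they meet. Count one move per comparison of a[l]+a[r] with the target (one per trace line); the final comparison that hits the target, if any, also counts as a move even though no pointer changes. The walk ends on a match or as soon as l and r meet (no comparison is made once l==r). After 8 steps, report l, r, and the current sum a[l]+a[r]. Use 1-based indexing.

l=1 r=11: -1+36=35 <49, l++
l=2 r=11: 3+36=39 <49, l++
l=3 r=11: 4+36=40 <49, l++
l=4 r=11: 5+36=41 <49, l++
l=5 r=11: 8+36=44 <49, l++
l=6 r=11: 20+36=56 >49, r--
l=6 r=10: 20+33=53 >49, r--
l=6 r=9: 20+31=51 >49, r--

l=6, r=8, sum=49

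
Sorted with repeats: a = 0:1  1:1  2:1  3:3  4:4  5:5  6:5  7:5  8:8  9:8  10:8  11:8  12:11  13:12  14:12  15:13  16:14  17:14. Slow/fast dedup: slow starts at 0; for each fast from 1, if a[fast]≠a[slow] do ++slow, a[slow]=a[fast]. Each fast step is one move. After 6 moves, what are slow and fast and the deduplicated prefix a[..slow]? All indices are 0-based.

(s=0,f=1) a[fast]=1=a[slow] dup → fast++
(s=0,f=2) a[fast]=1=a[slow] dup → fast++
(s=0,f=3) a[fast]=3≠a[slow]=1 write a[1]=3 → slow++,fast++
(s=1,f=4) a[fast]=4≠a[slow]=3 write a[2]=4 → slow++,fast++
(s=2,f=5) a[fast]=5≠a[slow]=4 write a[3]=5 → slow++,fast++
(s=3,f=6) a[fast]=5=a[slow] dup → fast++

slow=3, fast=7, prefix=[1, 3, 4, 5]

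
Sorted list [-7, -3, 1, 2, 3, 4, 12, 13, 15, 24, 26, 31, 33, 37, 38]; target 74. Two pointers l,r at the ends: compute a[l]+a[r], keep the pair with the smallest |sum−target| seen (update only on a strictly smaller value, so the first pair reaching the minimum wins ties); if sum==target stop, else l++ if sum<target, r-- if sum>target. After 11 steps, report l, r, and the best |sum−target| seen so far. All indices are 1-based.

l=12, r=15, best |Δ|=10

[1,15] -7+38=31 d=43 * → l++
[2,15] -3+38=35 d=39 * → l++
[3,15] 1+38=39 d=35 * → l++
[4,15] 2+38=40 d=34 * → l++
[5,15] 3+38=41 d=33 * → l++
[6,15] 4+38=42 d=32 * → l++
[7,15] 12+38=50 d=24 * → l++
[8,15] 13+38=51 d=23 * → l++
[9,15] 15+38=53 d=21 * → l++
[10,15] 24+38=62 d=12 * → l++
[11,15] 26+38=64 d=10 * → l++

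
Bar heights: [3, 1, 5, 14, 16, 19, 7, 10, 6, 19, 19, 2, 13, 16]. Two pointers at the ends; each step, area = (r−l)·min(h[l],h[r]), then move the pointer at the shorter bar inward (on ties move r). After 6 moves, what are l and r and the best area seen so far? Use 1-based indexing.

[1,14] min(3,16)*13=39 best=39 * → l++
[2,14] min(1,16)*12=12 best=39 → l++
[3,14] min(5,16)*11=55 best=55 * → l++
[4,14] min(14,16)*10=140 best=140 * → l++
[5,14] min(16,16)*9=144 best=144 * → r--
[5,13] min(16,13)*8=104 best=144 → r--

l=5, r=12, best area=144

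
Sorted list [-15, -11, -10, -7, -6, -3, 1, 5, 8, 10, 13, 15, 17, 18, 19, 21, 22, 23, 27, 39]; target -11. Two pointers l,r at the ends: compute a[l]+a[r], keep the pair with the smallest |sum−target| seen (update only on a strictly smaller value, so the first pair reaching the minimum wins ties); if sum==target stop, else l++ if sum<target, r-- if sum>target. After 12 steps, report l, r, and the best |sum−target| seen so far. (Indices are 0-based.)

l=0, r=7, best |Δ|=4

[0,19] -15+39=24 d=35 * → r--
[0,18] -15+27=12 d=23 * → r--
[0,17] -15+23=8 d=19 * → r--
[0,16] -15+22=7 d=18 * → r--
[0,15] -15+21=6 d=17 * → r--
[0,14] -15+19=4 d=15 * → r--
[0,13] -15+18=3 d=14 * → r--
[0,12] -15+17=2 d=13 * → r--
[0,11] -15+15=0 d=11 * → r--
[0,10] -15+13=-2 d=9 * → r--
[0,9] -15+10=-5 d=6 * → r--
[0,8] -15+8=-7 d=4 * → r--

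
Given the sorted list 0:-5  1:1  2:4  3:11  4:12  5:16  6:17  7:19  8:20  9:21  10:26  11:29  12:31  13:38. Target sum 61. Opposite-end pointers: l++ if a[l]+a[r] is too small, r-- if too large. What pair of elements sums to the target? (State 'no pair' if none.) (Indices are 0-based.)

no pair

[0,13] -5+38=33 <61 → l++
[1,13] 1+38=39 <61 → l++
[2,13] 4+38=42 <61 → l++
[3,13] 11+38=49 <61 → l++
[4,13] 12+38=50 <61 → l++
[5,13] 16+38=54 <61 → l++
[6,13] 17+38=55 <61 → l++
[7,13] 19+38=57 <61 → l++
[8,13] 20+38=58 <61 → l++
[9,13] 21+38=59 <61 → l++
[10,13] 26+38=64 >61 → r--
[10,12] 26+31=57 <61 → l++
[11,12] 29+31=60 <61 → l++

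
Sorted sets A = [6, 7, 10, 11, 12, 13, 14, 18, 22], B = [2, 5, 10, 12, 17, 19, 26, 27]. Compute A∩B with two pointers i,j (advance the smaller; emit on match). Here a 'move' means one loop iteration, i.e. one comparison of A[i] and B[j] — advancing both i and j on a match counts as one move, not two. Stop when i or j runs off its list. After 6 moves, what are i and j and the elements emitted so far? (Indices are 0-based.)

i=0 j=0: 6>2, j++
i=0 j=1: 6>5, j++
i=0 j=2: 6<10, i++
i=1 j=2: 7<10, i++
i=2 j=2: 10==10 emit, i++,j++
i=3 j=3: 11<12, i++

i=4, j=3, emitted=[10]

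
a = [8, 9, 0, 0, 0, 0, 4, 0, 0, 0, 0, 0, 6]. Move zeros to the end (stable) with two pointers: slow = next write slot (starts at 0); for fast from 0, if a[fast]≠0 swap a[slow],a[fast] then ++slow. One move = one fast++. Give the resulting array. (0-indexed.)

(s=0,f=0) a[fast]=8≠0 swap→a[0]=8 → slow++,fast++
(s=1,f=1) a[fast]=9≠0 swap→a[1]=9 → slow++,fast++
(s=2,f=2) a[fast]=0 → fast++
(s=2,f=3) a[fast]=0 → fast++
(s=2,f=4) a[fast]=0 → fast++
(s=2,f=5) a[fast]=0 → fast++
(s=2,f=6) a[fast]=4≠0 swap→a[2]=4 → slow++,fast++
(s=3,f=7) a[fast]=0 → fast++
(s=3,f=8) a[fast]=0 → fast++
(s=3,f=9) a[fast]=0 → fast++
(s=3,f=10) a[fast]=0 → fast++
(s=3,f=11) a[fast]=0 → fast++
(s=3,f=12) a[fast]=6≠0 swap→a[3]=6 → slow++,fast++

[8, 9, 4, 6, 0, 0, 0, 0, 0, 0, 0, 0, 0]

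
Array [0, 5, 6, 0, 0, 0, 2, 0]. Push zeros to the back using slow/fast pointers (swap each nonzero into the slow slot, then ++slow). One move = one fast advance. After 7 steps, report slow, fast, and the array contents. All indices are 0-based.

(s=0,f=0) a[fast]=0 → fast++
(s=0,f=1) a[fast]=5≠0 swap→a[0]=5 → slow++,fast++
(s=1,f=2) a[fast]=6≠0 swap→a[1]=6 → slow++,fast++
(s=2,f=3) a[fast]=0 → fast++
(s=2,f=4) a[fast]=0 → fast++
(s=2,f=5) a[fast]=0 → fast++
(s=2,f=6) a[fast]=2≠0 swap→a[2]=2 → slow++,fast++

slow=3, fast=7, a=[5, 6, 2, 0, 0, 0, 0, 0]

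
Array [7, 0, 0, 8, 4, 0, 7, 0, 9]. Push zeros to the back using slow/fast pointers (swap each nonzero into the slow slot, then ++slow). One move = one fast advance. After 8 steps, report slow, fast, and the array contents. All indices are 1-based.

slow=5, fast=9, a=[7, 8, 4, 7, 0, 0, 0, 0, 9]

slow=1 fast=1: a[fast]=7≠0 swap→a[1]=7, slow++,fast++
slow=2 fast=2: a[fast]=0, fast++
slow=2 fast=3: a[fast]=0, fast++
slow=2 fast=4: a[fast]=8≠0 swap→a[2]=8, slow++,fast++
slow=3 fast=5: a[fast]=4≠0 swap→a[3]=4, slow++,fast++
slow=4 fast=6: a[fast]=0, fast++
slow=4 fast=7: a[fast]=7≠0 swap→a[4]=7, slow++,fast++
slow=5 fast=8: a[fast]=0, fast++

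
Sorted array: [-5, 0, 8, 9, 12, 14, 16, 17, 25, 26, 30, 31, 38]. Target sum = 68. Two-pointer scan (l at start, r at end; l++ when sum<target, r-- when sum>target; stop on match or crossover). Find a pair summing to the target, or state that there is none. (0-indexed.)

[0,12] -5+38=33 <68 → l++
[1,12] 0+38=38 <68 → l++
[2,12] 8+38=46 <68 → l++
[3,12] 9+38=47 <68 → l++
[4,12] 12+38=50 <68 → l++
[5,12] 14+38=52 <68 → l++
[6,12] 16+38=54 <68 → l++
[7,12] 17+38=55 <68 → l++
[8,12] 25+38=63 <68 → l++
[9,12] 26+38=64 <68 → l++
[10,12] 30+38=68 → found

(30, 38)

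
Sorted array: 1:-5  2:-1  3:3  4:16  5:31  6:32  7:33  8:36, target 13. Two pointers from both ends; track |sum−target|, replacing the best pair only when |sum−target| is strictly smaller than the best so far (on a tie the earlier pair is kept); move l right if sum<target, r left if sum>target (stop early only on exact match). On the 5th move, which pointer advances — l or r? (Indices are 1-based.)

l=1 r=8: -5+36=31 d=18 *, r--
l=1 r=7: -5+33=28 d=15 *, r--
l=1 r=6: -5+32=27 d=14 *, r--
l=1 r=5: -5+31=26 d=13 *, r--
l=1 r=4: -5+16=11 d=2 *, l++

l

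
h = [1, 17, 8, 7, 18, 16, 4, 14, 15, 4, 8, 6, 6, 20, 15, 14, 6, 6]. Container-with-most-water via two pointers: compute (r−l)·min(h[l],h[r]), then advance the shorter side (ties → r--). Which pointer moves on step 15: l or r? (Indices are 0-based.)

l

[0,17] min(1,6)*17=17 best=17 * → l++
[1,17] min(17,6)*16=96 best=96 * → r--
[1,16] min(17,6)*15=90 best=96 → r--
[1,15] min(17,14)*14=196 best=196 * → r--
[1,14] min(17,15)*13=195 best=196 → r--
[1,13] min(17,20)*12=204 best=204 * → l++
[2,13] min(8,20)*11=88 best=204 → l++
[3,13] min(7,20)*10=70 best=204 → l++
[4,13] min(18,20)*9=162 best=204 → l++
[5,13] min(16,20)*8=128 best=204 → l++
[6,13] min(4,20)*7=28 best=204 → l++
[7,13] min(14,20)*6=84 best=204 → l++
[8,13] min(15,20)*5=75 best=204 → l++
[9,13] min(4,20)*4=16 best=204 → l++
[10,13] min(8,20)*3=24 best=204 → l++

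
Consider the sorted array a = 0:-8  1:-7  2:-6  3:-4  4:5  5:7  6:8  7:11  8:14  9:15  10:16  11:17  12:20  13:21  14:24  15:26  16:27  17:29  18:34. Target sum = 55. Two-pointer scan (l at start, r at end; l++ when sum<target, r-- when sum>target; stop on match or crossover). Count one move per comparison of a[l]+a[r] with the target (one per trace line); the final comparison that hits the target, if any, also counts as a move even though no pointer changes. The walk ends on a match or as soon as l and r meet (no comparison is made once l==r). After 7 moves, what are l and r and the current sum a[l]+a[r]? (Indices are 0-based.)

l=0 r=18: -8+34=26 <55, l++
l=1 r=18: -7+34=27 <55, l++
l=2 r=18: -6+34=28 <55, l++
l=3 r=18: -4+34=30 <55, l++
l=4 r=18: 5+34=39 <55, l++
l=5 r=18: 7+34=41 <55, l++
l=6 r=18: 8+34=42 <55, l++

l=7, r=18, sum=45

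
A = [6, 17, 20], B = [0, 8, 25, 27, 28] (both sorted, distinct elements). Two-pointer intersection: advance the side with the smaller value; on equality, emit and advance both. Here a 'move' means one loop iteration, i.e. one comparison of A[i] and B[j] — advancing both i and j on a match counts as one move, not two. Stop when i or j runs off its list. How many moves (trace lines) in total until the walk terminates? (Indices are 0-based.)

[i=0,j=0] 6>0 → j++
[i=0,j=1] 6<8 → i++
[i=1,j=1] 17>8 → j++
[i=1,j=2] 17<25 → i++
[i=2,j=2] 20<25 → i++

5 moves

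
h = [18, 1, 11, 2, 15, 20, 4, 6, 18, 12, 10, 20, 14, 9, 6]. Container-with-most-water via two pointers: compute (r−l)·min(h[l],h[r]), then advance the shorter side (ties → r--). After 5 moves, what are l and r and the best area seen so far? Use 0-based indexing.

[0,14] min(18,6)*14=84 best=84 * → r--
[0,13] min(18,9)*13=117 best=117 * → r--
[0,12] min(18,14)*12=168 best=168 * → r--
[0,11] min(18,20)*11=198 best=198 * → l++
[1,11] min(1,20)*10=10 best=198 → l++

l=2, r=11, best area=198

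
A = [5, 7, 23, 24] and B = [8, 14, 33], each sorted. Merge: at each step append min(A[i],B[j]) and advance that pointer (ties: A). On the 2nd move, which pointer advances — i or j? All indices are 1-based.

i

i=1 j=1: A[i]=5<=B[j]=8 take 5, i++
i=2 j=1: A[i]=7<=B[j]=8 take 7, i++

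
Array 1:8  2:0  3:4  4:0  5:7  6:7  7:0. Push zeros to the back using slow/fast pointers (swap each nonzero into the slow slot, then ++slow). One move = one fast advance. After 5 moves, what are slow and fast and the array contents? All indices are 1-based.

slow=1 fast=1: a[fast]=8≠0 swap→a[1]=8, slow++,fast++
slow=2 fast=2: a[fast]=0, fast++
slow=2 fast=3: a[fast]=4≠0 swap→a[2]=4, slow++,fast++
slow=3 fast=4: a[fast]=0, fast++
slow=3 fast=5: a[fast]=7≠0 swap→a[3]=7, slow++,fast++

slow=4, fast=6, a=[8, 4, 7, 0, 0, 7, 0]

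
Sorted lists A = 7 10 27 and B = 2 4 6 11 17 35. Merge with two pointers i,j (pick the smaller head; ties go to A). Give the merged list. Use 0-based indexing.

[2, 4, 6, 7, 10, 11, 17, 27, 35]

[i=0,j=0] A[i]=7>B[j]=2 take 2 → j++
[i=0,j=1] A[i]=7>B[j]=4 take 4 → j++
[i=0,j=2] A[i]=7>B[j]=6 take 6 → j++
[i=0,j=3] A[i]=7<=B[j]=11 take 7 → i++
[i=1,j=3] A[i]=10<=B[j]=11 take 10 → i++
[i=2,j=3] A[i]=27>B[j]=11 take 11 → j++
[i=2,j=4] A[i]=27>B[j]=17 take 17 → j++
[i=2,j=5] A[i]=27<=B[j]=35 take 27 → i++
[i=3,j=5] A done, take B[j]=35 → j++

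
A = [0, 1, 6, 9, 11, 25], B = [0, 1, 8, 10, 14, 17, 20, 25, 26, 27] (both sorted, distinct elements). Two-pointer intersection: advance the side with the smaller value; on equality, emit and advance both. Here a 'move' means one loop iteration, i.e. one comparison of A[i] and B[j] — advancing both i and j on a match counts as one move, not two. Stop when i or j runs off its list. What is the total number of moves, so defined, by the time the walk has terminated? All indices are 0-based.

[i=0,j=0] 0==0 emit → i++,j++
[i=1,j=1] 1==1 emit → i++,j++
[i=2,j=2] 6<8 → i++
[i=3,j=2] 9>8 → j++
[i=3,j=3] 9<10 → i++
[i=4,j=3] 11>10 → j++
[i=4,j=4] 11<14 → i++
[i=5,j=4] 25>14 → j++
[i=5,j=5] 25>17 → j++
[i=5,j=6] 25>20 → j++
[i=5,j=7] 25==25 emit → i++,j++

11 moves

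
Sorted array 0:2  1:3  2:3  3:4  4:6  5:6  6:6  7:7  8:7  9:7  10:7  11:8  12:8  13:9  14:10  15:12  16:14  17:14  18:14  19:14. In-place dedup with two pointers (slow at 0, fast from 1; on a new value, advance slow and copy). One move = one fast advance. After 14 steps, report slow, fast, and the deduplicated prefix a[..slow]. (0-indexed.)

(s=0,f=1) a[fast]=3≠a[slow]=2 write a[1]=3 → slow++,fast++
(s=1,f=2) a[fast]=3=a[slow] dup → fast++
(s=1,f=3) a[fast]=4≠a[slow]=3 write a[2]=4 → slow++,fast++
(s=2,f=4) a[fast]=6≠a[slow]=4 write a[3]=6 → slow++,fast++
(s=3,f=5) a[fast]=6=a[slow] dup → fast++
(s=3,f=6) a[fast]=6=a[slow] dup → fast++
(s=3,f=7) a[fast]=7≠a[slow]=6 write a[4]=7 → slow++,fast++
(s=4,f=8) a[fast]=7=a[slow] dup → fast++
(s=4,f=9) a[fast]=7=a[slow] dup → fast++
(s=4,f=10) a[fast]=7=a[slow] dup → fast++
(s=4,f=11) a[fast]=8≠a[slow]=7 write a[5]=8 → slow++,fast++
(s=5,f=12) a[fast]=8=a[slow] dup → fast++
(s=5,f=13) a[fast]=9≠a[slow]=8 write a[6]=9 → slow++,fast++
(s=6,f=14) a[fast]=10≠a[slow]=9 write a[7]=10 → slow++,fast++

slow=7, fast=15, prefix=[2, 3, 4, 6, 7, 8, 9, 10]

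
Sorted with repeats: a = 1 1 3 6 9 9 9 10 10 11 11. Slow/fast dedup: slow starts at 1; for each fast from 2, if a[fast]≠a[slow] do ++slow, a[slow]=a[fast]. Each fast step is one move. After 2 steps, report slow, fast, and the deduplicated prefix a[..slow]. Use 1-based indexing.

slow=1 fast=2: a[fast]=1=a[slow] dup, fast++
slow=1 fast=3: a[fast]=3≠a[slow]=1 write a[2]=3, slow++,fast++

slow=2, fast=4, prefix=[1, 3]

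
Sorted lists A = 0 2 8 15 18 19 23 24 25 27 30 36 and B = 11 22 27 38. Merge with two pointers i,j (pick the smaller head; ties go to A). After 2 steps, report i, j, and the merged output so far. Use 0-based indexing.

i=0 j=0: A[i]=0<=B[j]=11 take 0, i++
i=1 j=0: A[i]=2<=B[j]=11 take 2, i++

i=2, j=0, merged so far=[0, 2]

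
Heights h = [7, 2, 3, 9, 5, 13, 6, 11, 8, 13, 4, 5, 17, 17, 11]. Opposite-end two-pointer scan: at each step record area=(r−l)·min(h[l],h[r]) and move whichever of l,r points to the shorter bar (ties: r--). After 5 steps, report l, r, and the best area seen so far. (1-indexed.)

[1,15] min(7,11)*14=98 best=98 * → l++
[2,15] min(2,11)*13=26 best=98 → l++
[3,15] min(3,11)*12=36 best=98 → l++
[4,15] min(9,11)*11=99 best=99 * → l++
[5,15] min(5,11)*10=50 best=99 → l++

l=6, r=15, best area=99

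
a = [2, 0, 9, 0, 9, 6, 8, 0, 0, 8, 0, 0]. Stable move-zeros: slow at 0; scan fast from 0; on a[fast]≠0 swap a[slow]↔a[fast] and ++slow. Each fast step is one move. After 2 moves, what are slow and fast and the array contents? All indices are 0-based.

slow=1, fast=2, a=[2, 0, 9, 0, 9, 6, 8, 0, 0, 8, 0, 0]

slow=0 fast=0: a[fast]=2≠0 swap→a[0]=2, slow++,fast++
slow=1 fast=1: a[fast]=0, fast++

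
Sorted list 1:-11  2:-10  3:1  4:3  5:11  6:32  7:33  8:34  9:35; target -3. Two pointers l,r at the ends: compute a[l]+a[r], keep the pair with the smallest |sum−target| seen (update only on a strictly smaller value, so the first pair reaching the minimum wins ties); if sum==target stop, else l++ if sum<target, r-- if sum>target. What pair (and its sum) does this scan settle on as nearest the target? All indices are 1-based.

l=1 r=9: -11+35=24 d=27 *, r--
l=1 r=8: -11+34=23 d=26 *, r--
l=1 r=7: -11+33=22 d=25 *, r--
l=1 r=6: -11+32=21 d=24 *, r--
l=1 r=5: -11+11=0 d=3 *, r--
l=1 r=4: -11+3=-8 d=5, l++
l=2 r=4: -10+3=-7 d=4, l++
l=3 r=4: 1+3=4 d=7, r--

pair (-11, 11) with sum 0 (|Δ|=3)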